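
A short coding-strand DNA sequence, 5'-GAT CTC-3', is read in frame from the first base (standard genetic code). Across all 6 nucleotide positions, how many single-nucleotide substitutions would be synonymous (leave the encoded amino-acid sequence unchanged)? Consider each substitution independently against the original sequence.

4

Codon 1 (GAT, Asp): 1 synonymous substitution.
Codon 2 (CTC, Leu): 3 synonymous substitutions.
Total: 1 + 3 = 4.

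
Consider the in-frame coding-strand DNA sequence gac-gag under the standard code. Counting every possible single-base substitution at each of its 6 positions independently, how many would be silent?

Codon 1 (GAC, Asp): 1 synonymous substitution.
Codon 2 (GAG, Glu): 1 synonymous substitution.
Total: 1 + 1 = 2.

2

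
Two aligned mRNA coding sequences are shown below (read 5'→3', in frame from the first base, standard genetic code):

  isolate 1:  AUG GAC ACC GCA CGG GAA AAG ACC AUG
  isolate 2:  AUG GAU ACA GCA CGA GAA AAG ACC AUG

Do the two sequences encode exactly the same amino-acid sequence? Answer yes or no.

yes

Codon 1: AUG Met / AUG Met — identical.
Codon 2: GAC Asp / GAU Asp — synonymous.
Codon 3: ACC Thr / ACA Thr — synonymous.
Codon 4: GCA Ala / GCA Ala — identical.
Codon 5: CGG Arg / CGA Arg — synonymous.
Codon 6: GAA Glu / GAA Glu — identical.
Codon 7: AAG Lys / AAG Lys — identical.
Codon 8: ACC Thr / ACC Thr — identical.
Codon 9: AUG Met / AUG Met — identical.
Nonsynonymous differences: 0 → same protein.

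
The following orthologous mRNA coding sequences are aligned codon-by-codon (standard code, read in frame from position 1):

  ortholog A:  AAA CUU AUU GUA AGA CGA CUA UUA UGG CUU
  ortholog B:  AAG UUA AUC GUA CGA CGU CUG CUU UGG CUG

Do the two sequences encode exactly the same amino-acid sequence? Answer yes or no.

yes

Codon 1: AAA Lys / AAG Lys — synonymous.
Codon 2: CUU Leu / UUA Leu — synonymous.
Codon 3: AUU Ile / AUC Ile — synonymous.
Codon 4: GUA Val / GUA Val — identical.
Codon 5: AGA Arg / CGA Arg — synonymous.
Codon 6: CGA Arg / CGU Arg — synonymous.
Codon 7: CUA Leu / CUG Leu — synonymous.
Codon 8: UUA Leu / CUU Leu — synonymous.
Codon 9: UGG Trp / UGG Trp — identical.
Codon 10: CUU Leu / CUG Leu — synonymous.
Nonsynonymous differences: 0 → same protein.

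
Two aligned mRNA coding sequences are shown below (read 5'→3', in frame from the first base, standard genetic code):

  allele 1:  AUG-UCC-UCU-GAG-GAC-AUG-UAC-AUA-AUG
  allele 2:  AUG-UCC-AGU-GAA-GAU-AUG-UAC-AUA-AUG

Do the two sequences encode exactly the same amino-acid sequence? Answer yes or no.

yes

Codon 1: AUG Met / AUG Met — identical.
Codon 2: UCC Ser / UCC Ser — identical.
Codon 3: UCU Ser / AGU Ser — synonymous.
Codon 4: GAG Glu / GAA Glu — synonymous.
Codon 5: GAC Asp / GAU Asp — synonymous.
Codon 6: AUG Met / AUG Met — identical.
Codon 7: UAC Tyr / UAC Tyr — identical.
Codon 8: AUA Ile / AUA Ile — identical.
Codon 9: AUG Met / AUG Met — identical.
Nonsynonymous differences: 0 → same protein.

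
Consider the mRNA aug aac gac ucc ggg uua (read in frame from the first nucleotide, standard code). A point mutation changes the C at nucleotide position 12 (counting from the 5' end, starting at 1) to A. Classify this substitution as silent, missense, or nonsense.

silent

Position 12 falls in codon 4: UCC → Ser.
After the substitution the codon is UCA → Ser.
Both encode Ser, so the change is synonymous.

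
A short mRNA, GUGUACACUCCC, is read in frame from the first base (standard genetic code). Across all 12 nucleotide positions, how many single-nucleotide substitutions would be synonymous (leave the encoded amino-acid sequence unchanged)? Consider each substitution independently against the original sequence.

Codon 1 (GUG, Val): 3 synonymous substitutions.
Codon 2 (UAC, Tyr): 1 synonymous substitution.
Codon 3 (ACU, Thr): 3 synonymous substitutions.
Codon 4 (CCC, Pro): 3 synonymous substitutions.
Total: 3 + 1 + 3 + 3 = 10.

10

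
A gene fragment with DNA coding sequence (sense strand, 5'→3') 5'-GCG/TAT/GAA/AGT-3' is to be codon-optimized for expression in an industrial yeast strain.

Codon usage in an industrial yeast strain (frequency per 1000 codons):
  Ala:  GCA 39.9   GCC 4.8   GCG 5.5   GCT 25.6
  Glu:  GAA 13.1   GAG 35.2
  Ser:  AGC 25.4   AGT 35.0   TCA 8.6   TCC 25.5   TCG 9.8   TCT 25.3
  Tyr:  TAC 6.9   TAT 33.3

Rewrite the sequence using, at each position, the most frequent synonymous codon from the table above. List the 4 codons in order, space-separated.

Codon 1 (Ala): best is GCA at 39.9.
Codon 2 (Tyr): best is TAT at 33.3.
Codon 3 (Glu): best is GAG at 35.2.
Codon 4 (Ser): best is AGT at 35.0.

GCA TAT GAG AGT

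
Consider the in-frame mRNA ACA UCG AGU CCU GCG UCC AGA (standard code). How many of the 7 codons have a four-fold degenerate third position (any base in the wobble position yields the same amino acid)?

Codon 1 ACA (Thr): third position 4-fold.
Codon 2 UCG (Ser): third position 4-fold.
Codon 3 AGU (Ser): third position 2-fold.
Codon 4 CCU (Pro): third position 4-fold.
Codon 5 GCG (Ala): third position 4-fold.
Codon 6 UCC (Ser): third position 4-fold.
Codon 7 AGA (Arg): third position 2-fold.
Four-fold degenerate third positions: 5.

5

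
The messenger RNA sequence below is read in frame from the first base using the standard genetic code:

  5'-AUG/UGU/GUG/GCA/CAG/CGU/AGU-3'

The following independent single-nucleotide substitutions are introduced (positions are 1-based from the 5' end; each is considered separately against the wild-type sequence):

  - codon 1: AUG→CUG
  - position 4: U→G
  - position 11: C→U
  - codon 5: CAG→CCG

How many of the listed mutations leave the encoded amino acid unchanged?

Codon 1: AUG (Met) → CUG (Leu) — missense.
Codon 2: UGU (Cys) → GGU (Gly) — missense.
Codon 4: GCA (Ala) → GUA (Val) — missense.
Codon 5: CAG (Gln) → CCG (Pro) — missense.
Synonymous: 0 of 4.

0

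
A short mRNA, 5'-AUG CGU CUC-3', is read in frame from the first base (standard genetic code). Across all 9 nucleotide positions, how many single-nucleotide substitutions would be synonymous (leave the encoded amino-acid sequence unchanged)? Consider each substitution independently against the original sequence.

Codon 1 (AUG, Met): 0 synonymous substitutions.
Codon 2 (CGU, Arg): 3 synonymous substitutions.
Codon 3 (CUC, Leu): 3 synonymous substitutions.
Total: 0 + 3 + 3 = 6.

6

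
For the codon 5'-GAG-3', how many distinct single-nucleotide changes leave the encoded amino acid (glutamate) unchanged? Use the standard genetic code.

1

Position 1: none → 0 synonymous.
Position 2: none → 0 synonymous.
Position 3: GAA → 1 synonymous.
Total: 0 + 0 + 1 = 1.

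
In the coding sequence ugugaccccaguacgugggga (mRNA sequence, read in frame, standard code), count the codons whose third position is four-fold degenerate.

3

Codon 1 UGU (Cys): third position 2-fold.
Codon 2 GAC (Asp): third position 2-fold.
Codon 3 CCC (Pro): third position 4-fold.
Codon 4 AGU (Ser): third position 2-fold.
Codon 5 ACG (Thr): third position 4-fold.
Codon 6 UGG (Trp): third position 1-fold.
Codon 7 GGA (Gly): third position 4-fold.
Four-fold degenerate third positions: 3.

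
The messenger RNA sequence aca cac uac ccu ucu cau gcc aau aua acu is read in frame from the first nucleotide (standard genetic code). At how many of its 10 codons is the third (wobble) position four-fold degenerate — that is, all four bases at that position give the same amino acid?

Codon 1 ACA (Thr): third position 4-fold.
Codon 2 CAC (His): third position 2-fold.
Codon 3 UAC (Tyr): third position 2-fold.
Codon 4 CCU (Pro): third position 4-fold.
Codon 5 UCU (Ser): third position 4-fold.
Codon 6 CAU (His): third position 2-fold.
Codon 7 GCC (Ala): third position 4-fold.
Codon 8 AAU (Asn): third position 2-fold.
Codon 9 AUA (Ile): third position 3-fold.
Codon 10 ACU (Thr): third position 4-fold.
Four-fold degenerate third positions: 5.

5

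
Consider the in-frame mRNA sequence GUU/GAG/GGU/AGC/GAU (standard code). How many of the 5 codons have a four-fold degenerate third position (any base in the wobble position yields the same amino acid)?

Codon 1 GUU (Val): third position 4-fold.
Codon 2 GAG (Glu): third position 2-fold.
Codon 3 GGU (Gly): third position 4-fold.
Codon 4 AGC (Ser): third position 2-fold.
Codon 5 GAU (Asp): third position 2-fold.
Four-fold degenerate third positions: 2.

2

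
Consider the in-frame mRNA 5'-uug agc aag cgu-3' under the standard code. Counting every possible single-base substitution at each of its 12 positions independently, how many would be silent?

Codon 1 (UUG, Leu): 2 synonymous substitutions.
Codon 2 (AGC, Ser): 1 synonymous substitution.
Codon 3 (AAG, Lys): 1 synonymous substitution.
Codon 4 (CGU, Arg): 3 synonymous substitutions.
Total: 2 + 1 + 1 + 3 = 7.

7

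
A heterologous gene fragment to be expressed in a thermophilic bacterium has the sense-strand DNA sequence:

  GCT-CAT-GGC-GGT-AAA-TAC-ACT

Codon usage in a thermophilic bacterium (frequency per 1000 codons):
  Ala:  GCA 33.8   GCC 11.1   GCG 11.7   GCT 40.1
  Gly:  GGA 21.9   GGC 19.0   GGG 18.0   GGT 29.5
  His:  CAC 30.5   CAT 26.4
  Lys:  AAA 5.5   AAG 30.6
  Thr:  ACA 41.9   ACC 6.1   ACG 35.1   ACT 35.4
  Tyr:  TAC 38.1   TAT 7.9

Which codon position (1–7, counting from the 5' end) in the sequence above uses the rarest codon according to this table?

Codon 1 GCT (Ala): 40.1 per 1000.
Codon 2 CAT (His): 26.4 per 1000.
Codon 3 GGC (Gly): 19.0 per 1000.
Codon 4 GGT (Gly): 29.5 per 1000.
Codon 5 AAA (Lys): 5.5 per 1000.
Codon 6 TAC (Tyr): 38.1 per 1000.
Codon 7 ACT (Thr): 35.4 per 1000.
Lowest frequency is 5.5 at codon 5.

5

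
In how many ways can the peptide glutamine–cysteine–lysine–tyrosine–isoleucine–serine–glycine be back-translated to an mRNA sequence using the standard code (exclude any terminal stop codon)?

Gln: 2 codons.
Cys: 2 codons.
Lys: 2 codons.
Tyr: 2 codons.
Ile: 3 codons.
Ser: 6 codons.
Gly: 4 codons.
2 × 2 × 2 × 2 × 3 × 6 × 4 = 1152.

1152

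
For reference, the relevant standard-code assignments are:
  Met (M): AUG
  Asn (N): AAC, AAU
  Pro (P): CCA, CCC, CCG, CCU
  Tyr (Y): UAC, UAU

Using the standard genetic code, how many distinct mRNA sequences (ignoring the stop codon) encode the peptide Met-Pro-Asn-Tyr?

Met: 1 codon.
Pro: 4 codons.
Asn: 2 codons.
Tyr: 2 codons.
1 × 4 × 2 × 2 = 16.

16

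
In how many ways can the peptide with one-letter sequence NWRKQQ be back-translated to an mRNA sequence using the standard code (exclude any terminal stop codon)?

Asn: 2 codons.
Trp: 1 codon.
Arg: 6 codons.
Lys: 2 codons.
Gln: 2 codons.
Gln: 2 codons.
2 × 1 × 6 × 2 × 2 × 2 = 96.

96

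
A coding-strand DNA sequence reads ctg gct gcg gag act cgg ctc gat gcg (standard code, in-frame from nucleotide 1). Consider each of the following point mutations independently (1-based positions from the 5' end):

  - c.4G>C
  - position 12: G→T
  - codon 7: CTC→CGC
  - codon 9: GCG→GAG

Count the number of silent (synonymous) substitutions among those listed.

0

Codon 2: GCT (Ala) → CCT (Pro) — missense.
Codon 4: GAG (Glu) → GAT (Asp) — missense.
Codon 7: CTC (Leu) → CGC (Arg) — missense.
Codon 9: GCG (Ala) → GAG (Glu) — missense.
Synonymous: 0 of 4.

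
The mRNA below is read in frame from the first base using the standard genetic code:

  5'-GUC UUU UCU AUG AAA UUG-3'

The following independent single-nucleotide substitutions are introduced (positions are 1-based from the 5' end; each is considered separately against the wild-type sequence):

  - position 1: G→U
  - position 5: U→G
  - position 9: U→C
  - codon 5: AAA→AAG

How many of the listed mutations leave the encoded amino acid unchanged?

Codon 1: GUC (Val) → UUC (Phe) — missense.
Codon 2: UUU (Phe) → UGU (Cys) — missense.
Codon 3: UCU (Ser) → UCC (Ser) — synonymous.
Codon 5: AAA (Lys) → AAG (Lys) — synonymous.
Synonymous: 2 of 4.

2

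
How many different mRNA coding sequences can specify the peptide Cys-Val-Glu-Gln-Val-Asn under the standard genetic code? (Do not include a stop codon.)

Cys: 2 codons.
Val: 4 codons.
Glu: 2 codons.
Gln: 2 codons.
Val: 4 codons.
Asn: 2 codons.
2 × 4 × 2 × 2 × 4 × 2 = 256.

256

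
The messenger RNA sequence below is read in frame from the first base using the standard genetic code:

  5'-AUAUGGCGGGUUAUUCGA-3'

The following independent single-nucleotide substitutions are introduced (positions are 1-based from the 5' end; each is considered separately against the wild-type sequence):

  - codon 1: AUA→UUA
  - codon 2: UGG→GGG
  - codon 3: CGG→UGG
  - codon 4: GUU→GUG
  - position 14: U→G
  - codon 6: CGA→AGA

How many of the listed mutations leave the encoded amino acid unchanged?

Codon 1: AUA (Ile) → UUA (Leu) — missense.
Codon 2: UGG (Trp) → GGG (Gly) — missense.
Codon 3: CGG (Arg) → UGG (Trp) — missense.
Codon 4: GUU (Val) → GUG (Val) — synonymous.
Codon 5: AUU (Ile) → AGU (Ser) — missense.
Codon 6: CGA (Arg) → AGA (Arg) — synonymous.
Synonymous: 2 of 6.

2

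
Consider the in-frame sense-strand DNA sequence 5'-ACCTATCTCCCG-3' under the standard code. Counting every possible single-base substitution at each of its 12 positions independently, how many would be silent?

Codon 1 (ACC, Thr): 3 synonymous substitutions.
Codon 2 (TAT, Tyr): 1 synonymous substitution.
Codon 3 (CTC, Leu): 3 synonymous substitutions.
Codon 4 (CCG, Pro): 3 synonymous substitutions.
Total: 3 + 1 + 3 + 3 = 10.

10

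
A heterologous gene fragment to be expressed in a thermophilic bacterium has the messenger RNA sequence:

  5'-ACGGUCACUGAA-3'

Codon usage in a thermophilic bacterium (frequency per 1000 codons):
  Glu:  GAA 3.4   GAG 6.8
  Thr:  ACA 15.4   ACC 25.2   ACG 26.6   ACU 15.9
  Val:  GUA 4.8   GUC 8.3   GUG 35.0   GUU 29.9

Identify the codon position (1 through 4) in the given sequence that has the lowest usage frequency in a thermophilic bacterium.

Codon 1 ACG (Thr): 26.6 per 1000.
Codon 2 GUC (Val): 8.3 per 1000.
Codon 3 ACU (Thr): 15.9 per 1000.
Codon 4 GAA (Glu): 3.4 per 1000.
Lowest frequency is 3.4 at codon 4.

4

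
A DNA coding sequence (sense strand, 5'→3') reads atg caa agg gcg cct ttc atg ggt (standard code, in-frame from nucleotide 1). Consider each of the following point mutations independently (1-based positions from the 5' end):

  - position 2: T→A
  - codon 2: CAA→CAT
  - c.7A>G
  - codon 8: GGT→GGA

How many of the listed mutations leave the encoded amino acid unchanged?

1

Codon 1: ATG (Met) → AAG (Lys) — missense.
Codon 2: CAA (Gln) → CAT (His) — missense.
Codon 3: AGG (Arg) → GGG (Gly) — missense.
Codon 8: GGT (Gly) → GGA (Gly) — synonymous.
Synonymous: 1 of 4.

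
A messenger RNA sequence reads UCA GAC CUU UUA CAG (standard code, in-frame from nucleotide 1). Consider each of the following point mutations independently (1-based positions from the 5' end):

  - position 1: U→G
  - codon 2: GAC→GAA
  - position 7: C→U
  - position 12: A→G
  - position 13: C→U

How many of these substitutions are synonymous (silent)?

Codon 1: UCA (Ser) → GCA (Ala) — missense.
Codon 2: GAC (Asp) → GAA (Glu) — missense.
Codon 3: CUU (Leu) → UUU (Phe) — missense.
Codon 4: UUA (Leu) → UUG (Leu) — synonymous.
Codon 5: CAG (Gln) → UAG (Stop) — nonsense.
Synonymous: 1 of 5.

1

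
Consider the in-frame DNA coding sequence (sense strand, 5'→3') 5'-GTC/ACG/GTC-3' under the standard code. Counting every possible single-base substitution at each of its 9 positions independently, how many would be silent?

Codon 1 (GTC, Val): 3 synonymous substitutions.
Codon 2 (ACG, Thr): 3 synonymous substitutions.
Codon 3 (GTC, Val): 3 synonymous substitutions.
Total: 3 + 3 + 3 = 9.

9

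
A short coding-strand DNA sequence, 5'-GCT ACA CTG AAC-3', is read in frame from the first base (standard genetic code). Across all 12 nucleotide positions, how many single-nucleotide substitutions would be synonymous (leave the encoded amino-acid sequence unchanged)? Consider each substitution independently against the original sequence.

Codon 1 (GCT, Ala): 3 synonymous substitutions.
Codon 2 (ACA, Thr): 3 synonymous substitutions.
Codon 3 (CTG, Leu): 4 synonymous substitutions.
Codon 4 (AAC, Asn): 1 synonymous substitution.
Total: 3 + 3 + 4 + 1 = 11.

11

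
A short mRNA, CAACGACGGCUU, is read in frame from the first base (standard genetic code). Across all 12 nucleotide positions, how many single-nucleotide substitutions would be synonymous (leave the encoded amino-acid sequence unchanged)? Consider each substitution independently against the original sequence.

12

Codon 1 (CAA, Gln): 1 synonymous substitution.
Codon 2 (CGA, Arg): 4 synonymous substitutions.
Codon 3 (CGG, Arg): 4 synonymous substitutions.
Codon 4 (CUU, Leu): 3 synonymous substitutions.
Total: 1 + 4 + 4 + 3 = 12.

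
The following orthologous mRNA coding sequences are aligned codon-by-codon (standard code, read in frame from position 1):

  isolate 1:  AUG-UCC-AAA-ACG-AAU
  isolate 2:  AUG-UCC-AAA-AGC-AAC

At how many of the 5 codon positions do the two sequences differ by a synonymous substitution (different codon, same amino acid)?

1

Codon 1: AUG Met / AUG Met — identical.
Codon 2: UCC Ser / UCC Ser — identical.
Codon 3: AAA Lys / AAA Lys — identical.
Codon 4: ACG Thr / AGC Ser — nonsynonymous.
Codon 5: AAU Asn / AAC Asn — synonymous.
Synonymous differences: 1.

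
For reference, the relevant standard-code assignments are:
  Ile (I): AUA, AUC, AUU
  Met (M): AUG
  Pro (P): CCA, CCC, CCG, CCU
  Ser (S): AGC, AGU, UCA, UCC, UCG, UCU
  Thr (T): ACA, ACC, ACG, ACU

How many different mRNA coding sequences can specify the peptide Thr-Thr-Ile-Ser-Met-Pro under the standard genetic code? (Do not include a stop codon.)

Thr: 4 codons.
Thr: 4 codons.
Ile: 3 codons.
Ser: 6 codons.
Met: 1 codon.
Pro: 4 codons.
4 × 4 × 3 × 6 × 1 × 4 = 1152.

1152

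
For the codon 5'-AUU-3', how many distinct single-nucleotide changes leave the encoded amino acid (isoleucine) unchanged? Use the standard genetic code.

Position 1: none → 0 synonymous.
Position 2: none → 0 synonymous.
Position 3: AUC, AUA → 2 synonymous.
Total: 0 + 0 + 2 = 2.

2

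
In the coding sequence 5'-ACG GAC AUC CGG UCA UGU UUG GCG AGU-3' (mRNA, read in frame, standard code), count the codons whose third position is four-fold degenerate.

4

Codon 1 ACG (Thr): third position 4-fold.
Codon 2 GAC (Asp): third position 2-fold.
Codon 3 AUC (Ile): third position 3-fold.
Codon 4 CGG (Arg): third position 4-fold.
Codon 5 UCA (Ser): third position 4-fold.
Codon 6 UGU (Cys): third position 2-fold.
Codon 7 UUG (Leu): third position 2-fold.
Codon 8 GCG (Ala): third position 4-fold.
Codon 9 AGU (Ser): third position 2-fold.
Four-fold degenerate third positions: 4.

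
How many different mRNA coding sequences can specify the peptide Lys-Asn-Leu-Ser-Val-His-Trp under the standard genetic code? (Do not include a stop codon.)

Lys: 2 codons.
Asn: 2 codons.
Leu: 6 codons.
Ser: 6 codons.
Val: 4 codons.
His: 2 codons.
Trp: 1 codon.
2 × 2 × 6 × 6 × 4 × 2 × 1 = 1152.

1152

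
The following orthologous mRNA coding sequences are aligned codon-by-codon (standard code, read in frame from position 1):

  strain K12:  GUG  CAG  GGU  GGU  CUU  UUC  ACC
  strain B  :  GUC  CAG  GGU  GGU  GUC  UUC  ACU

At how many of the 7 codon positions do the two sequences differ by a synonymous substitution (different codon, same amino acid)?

2

Codon 1: GUG Val / GUC Val — synonymous.
Codon 2: CAG Gln / CAG Gln — identical.
Codon 3: GGU Gly / GGU Gly — identical.
Codon 4: GGU Gly / GGU Gly — identical.
Codon 5: CUU Leu / GUC Val — nonsynonymous.
Codon 6: UUC Phe / UUC Phe — identical.
Codon 7: ACC Thr / ACU Thr — synonymous.
Synonymous differences: 2.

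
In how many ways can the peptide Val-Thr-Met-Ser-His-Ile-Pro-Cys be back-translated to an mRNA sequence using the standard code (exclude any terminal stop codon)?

4608

Val: 4 codons.
Thr: 4 codons.
Met: 1 codon.
Ser: 6 codons.
His: 2 codons.
Ile: 3 codons.
Pro: 4 codons.
Cys: 2 codons.
4 × 4 × 1 × 6 × 2 × 3 × 4 × 2 = 4608.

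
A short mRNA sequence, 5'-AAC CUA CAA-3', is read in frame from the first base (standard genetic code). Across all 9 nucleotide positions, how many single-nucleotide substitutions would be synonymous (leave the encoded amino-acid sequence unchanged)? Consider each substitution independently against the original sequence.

6

Codon 1 (AAC, Asn): 1 synonymous substitution.
Codon 2 (CUA, Leu): 4 synonymous substitutions.
Codon 3 (CAA, Gln): 1 synonymous substitution.
Total: 1 + 4 + 1 = 6.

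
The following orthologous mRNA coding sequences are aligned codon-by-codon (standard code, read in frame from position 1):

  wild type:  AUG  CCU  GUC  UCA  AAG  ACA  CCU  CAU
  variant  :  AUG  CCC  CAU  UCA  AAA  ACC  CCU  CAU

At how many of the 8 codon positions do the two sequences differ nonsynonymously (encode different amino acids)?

1

Codon 1: AUG Met / AUG Met — identical.
Codon 2: CCU Pro / CCC Pro — synonymous.
Codon 3: GUC Val / CAU His — nonsynonymous.
Codon 4: UCA Ser / UCA Ser — identical.
Codon 5: AAG Lys / AAA Lys — synonymous.
Codon 6: ACA Thr / ACC Thr — synonymous.
Codon 7: CCU Pro / CCU Pro — identical.
Codon 8: CAU His / CAU His — identical.
Nonsynonymous differences: 1.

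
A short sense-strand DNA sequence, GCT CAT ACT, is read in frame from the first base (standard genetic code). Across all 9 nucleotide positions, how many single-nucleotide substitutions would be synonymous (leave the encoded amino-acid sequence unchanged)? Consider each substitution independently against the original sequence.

Codon 1 (GCT, Ala): 3 synonymous substitutions.
Codon 2 (CAT, His): 1 synonymous substitution.
Codon 3 (ACT, Thr): 3 synonymous substitutions.
Total: 3 + 1 + 3 = 7.

7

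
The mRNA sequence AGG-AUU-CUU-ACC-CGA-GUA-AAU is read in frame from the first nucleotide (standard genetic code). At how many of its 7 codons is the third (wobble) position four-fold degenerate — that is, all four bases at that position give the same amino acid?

Codon 1 AGG (Arg): third position 2-fold.
Codon 2 AUU (Ile): third position 3-fold.
Codon 3 CUU (Leu): third position 4-fold.
Codon 4 ACC (Thr): third position 4-fold.
Codon 5 CGA (Arg): third position 4-fold.
Codon 6 GUA (Val): third position 4-fold.
Codon 7 AAU (Asn): third position 2-fold.
Four-fold degenerate third positions: 4.

4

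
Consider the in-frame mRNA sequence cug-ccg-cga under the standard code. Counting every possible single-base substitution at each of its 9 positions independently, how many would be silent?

Codon 1 (CUG, Leu): 4 synonymous substitutions.
Codon 2 (CCG, Pro): 3 synonymous substitutions.
Codon 3 (CGA, Arg): 4 synonymous substitutions.
Total: 4 + 3 + 4 = 11.

11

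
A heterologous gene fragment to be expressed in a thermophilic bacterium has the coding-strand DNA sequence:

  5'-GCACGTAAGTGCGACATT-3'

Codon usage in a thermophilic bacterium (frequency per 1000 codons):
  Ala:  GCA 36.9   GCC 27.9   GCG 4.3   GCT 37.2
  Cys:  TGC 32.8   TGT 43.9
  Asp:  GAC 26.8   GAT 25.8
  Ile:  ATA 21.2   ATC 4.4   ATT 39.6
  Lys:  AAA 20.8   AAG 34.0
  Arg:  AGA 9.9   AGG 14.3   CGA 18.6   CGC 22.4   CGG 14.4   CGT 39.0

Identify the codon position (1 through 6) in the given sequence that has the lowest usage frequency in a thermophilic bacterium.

5

Codon 1 GCA (Ala): 36.9 per 1000.
Codon 2 CGT (Arg): 39.0 per 1000.
Codon 3 AAG (Lys): 34.0 per 1000.
Codon 4 TGC (Cys): 32.8 per 1000.
Codon 5 GAC (Asp): 26.8 per 1000.
Codon 6 ATT (Ile): 39.6 per 1000.
Lowest frequency is 26.8 at codon 5.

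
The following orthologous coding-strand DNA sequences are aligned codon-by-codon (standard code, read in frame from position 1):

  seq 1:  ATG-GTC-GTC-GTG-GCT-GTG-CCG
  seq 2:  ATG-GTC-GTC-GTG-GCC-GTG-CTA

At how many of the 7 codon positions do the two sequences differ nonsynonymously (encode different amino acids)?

1

Codon 1: ATG Met / ATG Met — identical.
Codon 2: GTC Val / GTC Val — identical.
Codon 3: GTC Val / GTC Val — identical.
Codon 4: GTG Val / GTG Val — identical.
Codon 5: GCT Ala / GCC Ala — synonymous.
Codon 6: GTG Val / GTG Val — identical.
Codon 7: CCG Pro / CTA Leu — nonsynonymous.
Nonsynonymous differences: 1.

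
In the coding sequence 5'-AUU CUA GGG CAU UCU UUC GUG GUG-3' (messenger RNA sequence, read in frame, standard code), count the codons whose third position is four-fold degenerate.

5

Codon 1 AUU (Ile): third position 3-fold.
Codon 2 CUA (Leu): third position 4-fold.
Codon 3 GGG (Gly): third position 4-fold.
Codon 4 CAU (His): third position 2-fold.
Codon 5 UCU (Ser): third position 4-fold.
Codon 6 UUC (Phe): third position 2-fold.
Codon 7 GUG (Val): third position 4-fold.
Codon 8 GUG (Val): third position 4-fold.
Four-fold degenerate third positions: 5.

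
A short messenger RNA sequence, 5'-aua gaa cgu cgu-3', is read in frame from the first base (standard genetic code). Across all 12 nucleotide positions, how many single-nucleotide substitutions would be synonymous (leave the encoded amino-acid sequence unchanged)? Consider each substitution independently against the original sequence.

Codon 1 (AUA, Ile): 2 synonymous substitutions.
Codon 2 (GAA, Glu): 1 synonymous substitution.
Codon 3 (CGU, Arg): 3 synonymous substitutions.
Codon 4 (CGU, Arg): 3 synonymous substitutions.
Total: 2 + 1 + 3 + 3 = 9.

9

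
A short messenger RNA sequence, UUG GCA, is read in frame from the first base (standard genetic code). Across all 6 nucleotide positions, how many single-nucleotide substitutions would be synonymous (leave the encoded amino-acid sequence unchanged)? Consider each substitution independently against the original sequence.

5

Codon 1 (UUG, Leu): 2 synonymous substitutions.
Codon 2 (GCA, Ala): 3 synonymous substitutions.
Total: 2 + 3 = 5.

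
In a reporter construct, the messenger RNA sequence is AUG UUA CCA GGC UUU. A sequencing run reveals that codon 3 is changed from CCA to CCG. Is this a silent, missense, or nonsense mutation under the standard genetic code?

silent

Position 9 falls in codon 3: CCA → Pro.
After the substitution the codon is CCG → Pro.
Both encode Pro, so the change is synonymous.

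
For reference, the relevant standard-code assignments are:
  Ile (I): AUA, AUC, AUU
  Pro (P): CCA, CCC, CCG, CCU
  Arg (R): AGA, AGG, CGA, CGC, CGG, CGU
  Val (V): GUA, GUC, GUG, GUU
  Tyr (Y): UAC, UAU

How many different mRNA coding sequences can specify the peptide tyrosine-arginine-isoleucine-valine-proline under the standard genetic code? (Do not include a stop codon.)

Tyr: 2 codons.
Arg: 6 codons.
Ile: 3 codons.
Val: 4 codons.
Pro: 4 codons.
2 × 6 × 3 × 4 × 4 = 576.

576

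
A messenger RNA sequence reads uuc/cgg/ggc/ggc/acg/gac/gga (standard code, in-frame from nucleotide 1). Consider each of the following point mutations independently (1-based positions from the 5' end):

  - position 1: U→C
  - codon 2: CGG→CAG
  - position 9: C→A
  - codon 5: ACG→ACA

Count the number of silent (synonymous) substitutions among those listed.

Codon 1: UUC (Phe) → CUC (Leu) — missense.
Codon 2: CGG (Arg) → CAG (Gln) — missense.
Codon 3: GGC (Gly) → GGA (Gly) — synonymous.
Codon 5: ACG (Thr) → ACA (Thr) — synonymous.
Synonymous: 2 of 4.

2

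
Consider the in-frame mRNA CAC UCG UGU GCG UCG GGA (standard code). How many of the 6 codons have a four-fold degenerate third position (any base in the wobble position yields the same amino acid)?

Codon 1 CAC (His): third position 2-fold.
Codon 2 UCG (Ser): third position 4-fold.
Codon 3 UGU (Cys): third position 2-fold.
Codon 4 GCG (Ala): third position 4-fold.
Codon 5 UCG (Ser): third position 4-fold.
Codon 6 GGA (Gly): third position 4-fold.
Four-fold degenerate third positions: 4.

4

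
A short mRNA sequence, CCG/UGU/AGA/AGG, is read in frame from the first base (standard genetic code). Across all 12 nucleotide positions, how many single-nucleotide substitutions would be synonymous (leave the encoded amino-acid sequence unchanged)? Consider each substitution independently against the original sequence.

8

Codon 1 (CCG, Pro): 3 synonymous substitutions.
Codon 2 (UGU, Cys): 1 synonymous substitution.
Codon 3 (AGA, Arg): 2 synonymous substitutions.
Codon 4 (AGG, Arg): 2 synonymous substitutions.
Total: 3 + 1 + 2 + 2 = 8.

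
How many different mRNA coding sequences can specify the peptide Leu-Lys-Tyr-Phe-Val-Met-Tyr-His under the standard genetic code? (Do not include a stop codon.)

768

Leu: 6 codons.
Lys: 2 codons.
Tyr: 2 codons.
Phe: 2 codons.
Val: 4 codons.
Met: 1 codon.
Tyr: 2 codons.
His: 2 codons.
6 × 2 × 2 × 2 × 4 × 1 × 2 × 2 = 768.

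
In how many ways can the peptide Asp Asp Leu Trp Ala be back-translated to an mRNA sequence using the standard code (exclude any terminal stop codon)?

Asp: 2 codons.
Asp: 2 codons.
Leu: 6 codons.
Trp: 1 codon.
Ala: 4 codons.
2 × 2 × 6 × 1 × 4 = 96.

96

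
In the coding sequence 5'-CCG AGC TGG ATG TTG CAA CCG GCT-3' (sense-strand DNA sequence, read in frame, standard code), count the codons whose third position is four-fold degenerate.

3

Codon 1 CCG (Pro): third position 4-fold.
Codon 2 AGC (Ser): third position 2-fold.
Codon 3 TGG (Trp): third position 1-fold.
Codon 4 ATG (Met): third position 1-fold.
Codon 5 TTG (Leu): third position 2-fold.
Codon 6 CAA (Gln): third position 2-fold.
Codon 7 CCG (Pro): third position 4-fold.
Codon 8 GCT (Ala): third position 4-fold.
Four-fold degenerate third positions: 3.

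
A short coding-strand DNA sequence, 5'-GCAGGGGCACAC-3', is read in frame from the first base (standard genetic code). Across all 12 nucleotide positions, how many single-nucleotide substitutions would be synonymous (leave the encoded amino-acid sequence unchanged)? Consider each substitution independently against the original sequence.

10

Codon 1 (GCA, Ala): 3 synonymous substitutions.
Codon 2 (GGG, Gly): 3 synonymous substitutions.
Codon 3 (GCA, Ala): 3 synonymous substitutions.
Codon 4 (CAC, His): 1 synonymous substitution.
Total: 3 + 3 + 3 + 1 = 10.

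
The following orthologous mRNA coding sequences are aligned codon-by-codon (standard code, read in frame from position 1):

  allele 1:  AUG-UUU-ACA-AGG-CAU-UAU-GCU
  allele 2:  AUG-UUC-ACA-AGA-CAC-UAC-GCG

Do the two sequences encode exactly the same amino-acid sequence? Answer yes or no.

Codon 1: AUG Met / AUG Met — identical.
Codon 2: UUU Phe / UUC Phe — synonymous.
Codon 3: ACA Thr / ACA Thr — identical.
Codon 4: AGG Arg / AGA Arg — synonymous.
Codon 5: CAU His / CAC His — synonymous.
Codon 6: UAU Tyr / UAC Tyr — synonymous.
Codon 7: GCU Ala / GCG Ala — synonymous.
Nonsynonymous differences: 0 → same protein.

yes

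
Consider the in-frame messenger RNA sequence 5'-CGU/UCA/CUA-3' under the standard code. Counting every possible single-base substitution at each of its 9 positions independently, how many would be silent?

Codon 1 (CGU, Arg): 3 synonymous substitutions.
Codon 2 (UCA, Ser): 3 synonymous substitutions.
Codon 3 (CUA, Leu): 4 synonymous substitutions.
Total: 3 + 3 + 4 = 10.

10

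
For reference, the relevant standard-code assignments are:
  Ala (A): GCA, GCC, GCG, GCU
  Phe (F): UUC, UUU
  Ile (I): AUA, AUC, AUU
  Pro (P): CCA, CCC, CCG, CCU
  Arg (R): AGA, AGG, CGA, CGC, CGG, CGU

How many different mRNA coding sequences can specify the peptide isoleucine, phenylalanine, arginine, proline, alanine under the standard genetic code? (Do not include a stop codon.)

Ile: 3 codons.
Phe: 2 codons.
Arg: 6 codons.
Pro: 4 codons.
Ala: 4 codons.
3 × 2 × 6 × 4 × 4 = 576.

576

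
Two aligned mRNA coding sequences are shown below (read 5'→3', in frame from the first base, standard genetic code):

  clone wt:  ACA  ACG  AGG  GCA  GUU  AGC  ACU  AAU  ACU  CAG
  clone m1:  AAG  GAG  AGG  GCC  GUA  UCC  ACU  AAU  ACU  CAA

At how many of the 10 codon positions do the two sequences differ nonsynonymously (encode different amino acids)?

2

Codon 1: ACA Thr / AAG Lys — nonsynonymous.
Codon 2: ACG Thr / GAG Glu — nonsynonymous.
Codon 3: AGG Arg / AGG Arg — identical.
Codon 4: GCA Ala / GCC Ala — synonymous.
Codon 5: GUU Val / GUA Val — synonymous.
Codon 6: AGC Ser / UCC Ser — synonymous.
Codon 7: ACU Thr / ACU Thr — identical.
Codon 8: AAU Asn / AAU Asn — identical.
Codon 9: ACU Thr / ACU Thr — identical.
Codon 10: CAG Gln / CAA Gln — synonymous.
Nonsynonymous differences: 2.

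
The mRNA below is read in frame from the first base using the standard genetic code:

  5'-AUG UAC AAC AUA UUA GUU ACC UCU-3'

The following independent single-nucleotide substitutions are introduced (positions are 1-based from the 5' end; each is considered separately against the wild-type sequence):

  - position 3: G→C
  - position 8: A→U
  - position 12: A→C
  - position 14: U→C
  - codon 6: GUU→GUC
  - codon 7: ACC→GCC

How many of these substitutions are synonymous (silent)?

Codon 1: AUG (Met) → AUC (Ile) — missense.
Codon 3: AAC (Asn) → AUC (Ile) — missense.
Codon 4: AUA (Ile) → AUC (Ile) — synonymous.
Codon 5: UUA (Leu) → UCA (Ser) — missense.
Codon 6: GUU (Val) → GUC (Val) — synonymous.
Codon 7: ACC (Thr) → GCC (Ala) — missense.
Synonymous: 2 of 6.

2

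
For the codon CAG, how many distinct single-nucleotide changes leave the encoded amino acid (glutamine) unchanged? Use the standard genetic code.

1

Position 1: none → 0 synonymous.
Position 2: none → 0 synonymous.
Position 3: CAA → 1 synonymous.
Total: 0 + 0 + 1 = 1.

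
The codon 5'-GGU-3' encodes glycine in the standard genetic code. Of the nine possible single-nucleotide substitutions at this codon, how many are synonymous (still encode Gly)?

Position 1: none → 0 synonymous.
Position 2: none → 0 synonymous.
Position 3: GGC, GGA, GGG → 3 synonymous.
Total: 0 + 0 + 3 = 3.

3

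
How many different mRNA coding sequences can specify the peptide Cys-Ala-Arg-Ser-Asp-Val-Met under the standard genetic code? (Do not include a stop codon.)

Cys: 2 codons.
Ala: 4 codons.
Arg: 6 codons.
Ser: 6 codons.
Asp: 2 codons.
Val: 4 codons.
Met: 1 codon.
2 × 4 × 6 × 6 × 2 × 4 × 1 = 2304.

2304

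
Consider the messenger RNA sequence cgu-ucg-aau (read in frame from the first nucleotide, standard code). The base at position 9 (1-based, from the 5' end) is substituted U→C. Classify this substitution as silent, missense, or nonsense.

silent

Position 9 falls in codon 3: AAU → Asn.
After the substitution the codon is AAC → Asn.
Both encode Asn, so the change is synonymous.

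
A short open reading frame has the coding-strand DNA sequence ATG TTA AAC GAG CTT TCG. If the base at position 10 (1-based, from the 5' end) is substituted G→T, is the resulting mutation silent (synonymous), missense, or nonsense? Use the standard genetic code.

Position 10 falls in codon 4: GAG → Glu.
After the substitution the codon is TAG → Stop.
The new codon is a stop codon, so this is a nonsense mutation.

nonsense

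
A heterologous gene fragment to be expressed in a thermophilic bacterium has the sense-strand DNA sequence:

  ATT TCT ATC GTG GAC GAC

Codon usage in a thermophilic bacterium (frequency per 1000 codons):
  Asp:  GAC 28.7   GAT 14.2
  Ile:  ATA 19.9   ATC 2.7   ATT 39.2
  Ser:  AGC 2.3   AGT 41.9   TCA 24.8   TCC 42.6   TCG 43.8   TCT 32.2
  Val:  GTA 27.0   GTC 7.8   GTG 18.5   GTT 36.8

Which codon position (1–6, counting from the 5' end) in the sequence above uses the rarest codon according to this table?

Codon 1 ATT (Ile): 39.2 per 1000.
Codon 2 TCT (Ser): 32.2 per 1000.
Codon 3 ATC (Ile): 2.7 per 1000.
Codon 4 GTG (Val): 18.5 per 1000.
Codon 5 GAC (Asp): 28.7 per 1000.
Codon 6 GAC (Asp): 28.7 per 1000.
Lowest frequency is 2.7 at codon 3.

3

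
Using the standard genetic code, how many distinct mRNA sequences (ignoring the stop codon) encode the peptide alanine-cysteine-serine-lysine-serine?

Ala: 4 codons.
Cys: 2 codons.
Ser: 6 codons.
Lys: 2 codons.
Ser: 6 codons.
4 × 2 × 6 × 2 × 6 = 576.

576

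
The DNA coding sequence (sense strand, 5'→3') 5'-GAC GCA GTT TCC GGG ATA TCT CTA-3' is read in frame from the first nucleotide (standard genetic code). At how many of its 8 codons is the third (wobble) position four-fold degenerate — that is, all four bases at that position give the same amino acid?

Codon 1 GAC (Asp): third position 2-fold.
Codon 2 GCA (Ala): third position 4-fold.
Codon 3 GTT (Val): third position 4-fold.
Codon 4 TCC (Ser): third position 4-fold.
Codon 5 GGG (Gly): third position 4-fold.
Codon 6 ATA (Ile): third position 3-fold.
Codon 7 TCT (Ser): third position 4-fold.
Codon 8 CTA (Leu): third position 4-fold.
Four-fold degenerate third positions: 6.

6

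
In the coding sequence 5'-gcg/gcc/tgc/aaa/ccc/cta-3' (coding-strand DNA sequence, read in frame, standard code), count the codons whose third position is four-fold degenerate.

Codon 1 GCG (Ala): third position 4-fold.
Codon 2 GCC (Ala): third position 4-fold.
Codon 3 TGC (Cys): third position 2-fold.
Codon 4 AAA (Lys): third position 2-fold.
Codon 5 CCC (Pro): third position 4-fold.
Codon 6 CTA (Leu): third position 4-fold.
Four-fold degenerate third positions: 4.

4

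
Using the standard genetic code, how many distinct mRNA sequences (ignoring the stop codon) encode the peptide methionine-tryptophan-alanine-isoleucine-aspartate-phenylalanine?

Met: 1 codon.
Trp: 1 codon.
Ala: 4 codons.
Ile: 3 codons.
Asp: 2 codons.
Phe: 2 codons.
1 × 1 × 4 × 3 × 2 × 2 = 48.

48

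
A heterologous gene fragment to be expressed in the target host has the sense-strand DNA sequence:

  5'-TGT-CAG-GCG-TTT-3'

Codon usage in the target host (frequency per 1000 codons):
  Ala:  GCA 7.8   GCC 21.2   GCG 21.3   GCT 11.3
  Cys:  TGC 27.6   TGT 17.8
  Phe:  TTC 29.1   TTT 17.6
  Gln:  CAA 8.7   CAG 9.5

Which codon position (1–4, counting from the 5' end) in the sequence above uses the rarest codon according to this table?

2

Codon 1 TGT (Cys): 17.8 per 1000.
Codon 2 CAG (Gln): 9.5 per 1000.
Codon 3 GCG (Ala): 21.3 per 1000.
Codon 4 TTT (Phe): 17.6 per 1000.
Lowest frequency is 9.5 at codon 2.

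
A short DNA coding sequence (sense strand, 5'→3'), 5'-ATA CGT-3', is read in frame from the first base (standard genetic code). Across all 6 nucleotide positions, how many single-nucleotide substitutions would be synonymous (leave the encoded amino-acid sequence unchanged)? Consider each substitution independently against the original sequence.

5

Codon 1 (ATA, Ile): 2 synonymous substitutions.
Codon 2 (CGT, Arg): 3 synonymous substitutions.
Total: 2 + 3 = 5.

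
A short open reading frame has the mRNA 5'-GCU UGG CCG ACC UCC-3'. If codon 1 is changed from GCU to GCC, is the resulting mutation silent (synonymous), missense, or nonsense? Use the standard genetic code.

silent

Position 3 falls in codon 1: GCU → Ala.
After the substitution the codon is GCC → Ala.
Both encode Ala, so the change is synonymous.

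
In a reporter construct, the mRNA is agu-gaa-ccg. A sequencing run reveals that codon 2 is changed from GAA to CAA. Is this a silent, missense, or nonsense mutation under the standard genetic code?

Position 4 falls in codon 2: GAA → Glu.
After the substitution the codon is CAA → Gln.
Glu ≠ Gln, so this is a missense mutation.

missense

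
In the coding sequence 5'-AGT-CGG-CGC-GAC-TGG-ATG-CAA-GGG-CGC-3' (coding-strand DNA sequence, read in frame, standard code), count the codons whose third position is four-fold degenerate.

Codon 1 AGT (Ser): third position 2-fold.
Codon 2 CGG (Arg): third position 4-fold.
Codon 3 CGC (Arg): third position 4-fold.
Codon 4 GAC (Asp): third position 2-fold.
Codon 5 TGG (Trp): third position 1-fold.
Codon 6 ATG (Met): third position 1-fold.
Codon 7 CAA (Gln): third position 2-fold.
Codon 8 GGG (Gly): third position 4-fold.
Codon 9 CGC (Arg): third position 4-fold.
Four-fold degenerate third positions: 4.

4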